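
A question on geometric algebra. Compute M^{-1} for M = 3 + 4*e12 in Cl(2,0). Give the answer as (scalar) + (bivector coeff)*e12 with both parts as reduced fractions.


M = 3 + 4*e12, where e12^2 = -1.
Since M commutes with its reverse ~M = a - b*e12, M * ~M = a^2 - b^2*e12^2 = a^2 + b^2.
So M^{-1} = ~M / (a^2 + b^2) = (a - b*e12)/(a^2 + b^2).
a^2 + b^2 = 9 + 16 = 25
Scalar part = 3/25 = 3/25
Bivector coeff = -4/25 = -4/25
M^{-1} = 3/25 - 4/25*e12


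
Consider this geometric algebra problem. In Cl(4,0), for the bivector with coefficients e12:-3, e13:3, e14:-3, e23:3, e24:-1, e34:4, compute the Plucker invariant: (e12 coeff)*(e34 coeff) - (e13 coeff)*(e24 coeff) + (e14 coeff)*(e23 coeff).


Plucker relation: af - be + cd
a*f = (-3)*4 = -12
b*e = 3*(-1) = -3
c*d = (-3)*3 = -9
af - be + cd = -12 - (-3) + (-9)
= -18


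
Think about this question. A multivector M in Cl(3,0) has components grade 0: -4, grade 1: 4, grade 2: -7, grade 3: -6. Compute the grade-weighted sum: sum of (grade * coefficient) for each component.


Grade-weighted sum = sum of grade_k * coefficient_k
0*(-4) = 0
1*4 = 4
2*(-7) = -14
3*(-6) = -18
Total = 0 + 4 + (-14) + (-18) = -28


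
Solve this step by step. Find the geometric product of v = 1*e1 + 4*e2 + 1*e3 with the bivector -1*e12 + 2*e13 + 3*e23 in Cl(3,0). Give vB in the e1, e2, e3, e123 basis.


vB has grade-1 (vector) and grade-3 (trivector) parts: vB = (v _| B) + (v ^ B).
Vector part <vB>_1:
  e1: -v2*b12 - v3*b13 = -(4)*(-1) - (1)*(2) = 2
  e2: v1*b12 - v3*b23 = (1)*(-1) - (1)*(3) = -4
  e3: v1*b13 + v2*b23 = (1)*(2) + (4)*(3) = 14
Trivector part <vB>_3:
  e123: v1*b23 - v2*b13 + v3*b12 = (1)*(3) - (4)*(2) + (1)*(-1) = -6
vB = 2*e1 - 4*e2 + 14*e3 - 6*e123


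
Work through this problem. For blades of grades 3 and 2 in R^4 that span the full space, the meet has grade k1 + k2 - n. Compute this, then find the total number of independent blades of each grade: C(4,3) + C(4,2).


Meet grade = grade(A) + grade(B) - n
= 3 + 2 - 4 = 1
C(4,3) = 4
C(4,2) = 6
dim_A + dim_B = 4 + 6 = 10


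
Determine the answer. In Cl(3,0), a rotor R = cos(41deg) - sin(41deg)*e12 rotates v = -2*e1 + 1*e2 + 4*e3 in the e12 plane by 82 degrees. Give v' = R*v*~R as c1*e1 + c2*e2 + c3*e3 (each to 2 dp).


Rotor R = cos(41deg) - sin(41deg)*e12
Rotation angle theta = 2 * 41 = 82 degrees in the e12 plane (e1 -> e2).
The component perpendicular to the plane (e3) is invariant: v'_3 = v3 = 4.00
cos(82deg) = 0.1392, sin(82deg) = 0.9903
v'_1 = v1*cos(theta) - v2*sin(theta) = -2*0.1392 - 1*0.9903 = -1.27
v'_2 = v1*sin(theta) + v2*cos(theta) = -2*0.9903 + 1*0.1392 = -1.84
v' = -1.27*e1 - 1.84*e2 + 4.00*e3


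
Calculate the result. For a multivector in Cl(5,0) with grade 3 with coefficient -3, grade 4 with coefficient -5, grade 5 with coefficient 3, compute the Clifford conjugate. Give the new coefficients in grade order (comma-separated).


Clifford conjugate sign for grade k: (-1)^(k(k+1)/2)
Grade 3: (-1)^(3*4/2) = (-1)^6 = 1, coeff -3 -> -3
Grade 4: (-1)^(4*5/2) = (-1)^10 = 1, coeff -5 -> -5
Grade 5: (-1)^(5*6/2) = (-1)^15 = -1, coeff 3 -> -3
Conjugated coefficients: -3, -5, -3


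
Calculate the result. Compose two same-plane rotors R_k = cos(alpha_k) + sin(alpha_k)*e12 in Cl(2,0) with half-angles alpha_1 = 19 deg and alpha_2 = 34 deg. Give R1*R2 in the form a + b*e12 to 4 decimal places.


Same-plane rotors commute and their half-angles add:
R1*R2 = cos(a1 + a2) + sin(a1 + a2)*e12.
a1 + a2 = 19 + 34 = 53 deg
cos(53 deg) = 0.6018
sin(53 deg) = 0.7986
R1*R2 = 0.6018 + 0.7986*e12


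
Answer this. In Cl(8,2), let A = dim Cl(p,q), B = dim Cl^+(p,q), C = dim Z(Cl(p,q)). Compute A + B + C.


n = 8 + 2 = 10
Total dim = 2^10 = 1024
Even subalgebra dim = 2^9 = 512
n is even, so center dim = 1
Sum = 1024 + 512 + 1 = 1537


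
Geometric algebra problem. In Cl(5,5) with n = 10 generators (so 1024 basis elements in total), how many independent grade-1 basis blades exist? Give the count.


Number of grade-k basis blades in Cl(p,q) with n = p + q is C(n, k).
n = 5 + 5 = 10
C(10, 1) = 10! / (1! * 9!)
= 3628800 / (1 * 362880)
= 10


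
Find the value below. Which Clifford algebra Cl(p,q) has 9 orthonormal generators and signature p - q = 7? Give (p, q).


We need p + q = 9 and p - q = 7.
Adding: 2p = 9 + 7 = 16, so p = 8.
Then q = 9 - 8 = 1.
(p, q) = (8, 1)


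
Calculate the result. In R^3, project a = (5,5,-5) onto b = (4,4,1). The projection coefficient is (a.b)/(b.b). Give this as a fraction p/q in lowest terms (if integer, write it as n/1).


Projection coefficient = (a . b) / (b . b)
a . b = 5*4 + 5*4 + (-5)*1
= 20 + 20 + (-5) = 35
b . b = 4^2 + 4^2 + 1^2
= 16 + 16 + 1 = 33
Coefficient = 35/33
In lowest terms: 35/33


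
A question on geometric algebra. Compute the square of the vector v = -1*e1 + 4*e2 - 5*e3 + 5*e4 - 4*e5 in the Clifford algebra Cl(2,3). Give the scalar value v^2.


v^2 = sum of c_i^2 * e_i^2
Positive signature terms (e_i^2 = +1): (-1)^2 + 4^2 = 17
Negative signature terms (e_j^2 = -1): (-5)^2 + 5^2 + (-4)^2 = 66
v^2 = 17 - 66 = -49


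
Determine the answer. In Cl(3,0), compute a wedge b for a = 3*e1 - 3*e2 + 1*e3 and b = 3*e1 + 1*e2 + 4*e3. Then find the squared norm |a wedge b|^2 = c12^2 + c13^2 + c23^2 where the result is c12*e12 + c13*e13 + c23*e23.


a wedge b = (a1*b2 - a2*b1)*e12 + (a1*b3 - a3*b1)*e13 + (a2*b3 - a3*b2)*e23
e12 coeff: 3*1 - (-3)*3 = 3 - (-9) = 12
e13 coeff: 3*4 - 1*3 = 12 - 3 = 9
e23 coeff: (-3)*4 - 1*1 = -12 - 1 = -13
|a wedge b|^2 = 12^2 + 9^2 + (-13)^2
= 144 + 81 + 169
= 394


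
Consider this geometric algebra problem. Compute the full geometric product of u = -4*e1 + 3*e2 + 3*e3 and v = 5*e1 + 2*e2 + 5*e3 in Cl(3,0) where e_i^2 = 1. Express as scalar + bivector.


In Cl(3,0): e_i^2 = 1, e_ie_j = -e_je_i for i != j.
Scalar part = u . v = (-4)*5 + 3*2 + 3*5
= -20 + 6 + 15 = 1
e12 coeff = (-4)*2 - 3*5 = -8 - 15 = -23
e13 coeff = (-4)*5 - 3*5 = -20 - 15 = -35
e23 coeff = 3*5 - 3*2 = 15 - 6 = 9
uv = 1 - 23*e12 - 35*e13 + 9*e23


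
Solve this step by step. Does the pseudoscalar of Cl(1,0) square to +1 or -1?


The pseudoscalar I = e1...e_n (product of all n generators) of Cl(p,q) satisfies I^2 = (-1)^(q + n(n-1)/2).
p = 1, q = 0, n = p + q = 1
n(n-1)/2 = 1 * 0 / 2 = 0
Exponent = q + n(n-1)/2 = 0 + 0 = 0
I^2 = (-1)^0 = +1


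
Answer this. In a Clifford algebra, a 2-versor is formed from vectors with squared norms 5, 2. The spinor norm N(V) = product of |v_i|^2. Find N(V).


Spinor norm N(V) = |v1|^2 * |v2|^2 * ... * |v2|^2
= 5 * 2
Running product: 5, 10
N(V) = 10


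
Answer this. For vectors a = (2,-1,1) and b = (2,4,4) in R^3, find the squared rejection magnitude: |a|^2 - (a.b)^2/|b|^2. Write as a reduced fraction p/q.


|a|^2 = 2^2 + (-1)^2 + 1^2 = 6
|b|^2 = 2^2 + 4^2 + 4^2 = 36
a . b = 2*2 + (-1)*4 + 1*4 = 4
(a.b)^2 = 4^2 = 16
|rej|^2 = 6 - 16/36
= (216 - 16)/36
= 200/36
In lowest terms: 50/9


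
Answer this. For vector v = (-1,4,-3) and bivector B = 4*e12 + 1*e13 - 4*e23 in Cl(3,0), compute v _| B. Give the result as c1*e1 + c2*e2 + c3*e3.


Left contraction v _| B = <vB>_1 (grade-1 part of the geometric product vB).
Using e1_|e12 = e2, e2_|e12 = -e1, e1_|e13 = e3, e3_|e13 = -e1, e2_|e23 = e3, e3_|e23 = -e2:
e1 coeff: -v2*b12 - v3*b13 = -(4)*(4) - (-3)*(1) = -13
e2 coeff: v1*b12 - v3*b23 = (-1)*(4) - (-3)*(-4) = -16
e3 coeff: v1*b13 + v2*b23 = (-1)*(1) + (4)*(-4) = -17
v _| B = -13*e1 - 16*e2 - 17*e3


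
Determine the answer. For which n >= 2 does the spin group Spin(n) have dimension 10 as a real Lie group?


dim Spin(n) = dim so(n) = n(n-1)/2.
Solve n(n-1)/2 = 10, i.e. n^2 - n - 20 = 0.
Discriminant = 1 + 8*10 = 81
n = (1 + sqrt(81))/2 = (1 + 9)/2 = 5


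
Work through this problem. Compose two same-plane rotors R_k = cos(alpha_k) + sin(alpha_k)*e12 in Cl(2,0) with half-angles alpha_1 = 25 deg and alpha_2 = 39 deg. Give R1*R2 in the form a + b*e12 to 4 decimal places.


Same-plane rotors commute and their half-angles add:
R1*R2 = cos(a1 + a2) + sin(a1 + a2)*e12.
a1 + a2 = 25 + 39 = 64 deg
cos(64 deg) = 0.4384
sin(64 deg) = 0.8988
R1*R2 = 0.4384 + 0.8988*e12


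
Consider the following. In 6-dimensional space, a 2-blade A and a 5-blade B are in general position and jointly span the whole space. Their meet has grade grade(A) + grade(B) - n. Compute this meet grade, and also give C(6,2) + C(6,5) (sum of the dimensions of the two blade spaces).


Meet grade = grade(A) + grade(B) - n
= 2 + 5 - 6 = 1
C(6,2) = 15
C(6,5) = 6
dim_A + dim_B = 15 + 6 = 21


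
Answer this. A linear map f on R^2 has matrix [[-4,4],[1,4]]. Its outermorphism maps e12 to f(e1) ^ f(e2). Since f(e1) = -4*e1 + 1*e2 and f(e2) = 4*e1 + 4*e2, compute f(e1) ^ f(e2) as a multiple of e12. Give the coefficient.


The outermorphism of a linear map f sends e1^e2 to f(e1)^f(e2).
f(e1) = -4*e1 + 1*e2
f(e2) = 4*e1 + 4*e2
f(e1) ^ f(e2) = (-4*e1 + 1*e2) ^ (4*e1 + 4*e2)
= (-4)*4*e12 + 1*4*e21
= (-16 - 4)*e12
= -20*e12
Coefficient = -20


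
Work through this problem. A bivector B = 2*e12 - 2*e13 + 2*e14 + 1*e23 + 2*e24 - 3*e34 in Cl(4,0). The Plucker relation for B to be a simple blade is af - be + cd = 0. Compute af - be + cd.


Plucker relation: af - be + cd
a*f = 2*(-3) = -6
b*e = (-2)*2 = -4
c*d = 2*1 = 2
af - be + cd = -6 - (-4) + 2
= 0


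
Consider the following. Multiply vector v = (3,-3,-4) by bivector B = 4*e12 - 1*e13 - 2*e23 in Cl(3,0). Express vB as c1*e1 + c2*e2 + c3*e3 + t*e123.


vB has grade-1 (vector) and grade-3 (trivector) parts: vB = (v _| B) + (v ^ B).
Vector part <vB>_1:
  e1: -v2*b12 - v3*b13 = -(-3)*(4) - (-4)*(-1) = 8
  e2: v1*b12 - v3*b23 = (3)*(4) - (-4)*(-2) = 4
  e3: v1*b13 + v2*b23 = (3)*(-1) + (-3)*(-2) = 3
Trivector part <vB>_3:
  e123: v1*b23 - v2*b13 + v3*b12 = (3)*(-2) - (-3)*(-1) + (-4)*(4) = -25
vB = 8*e1 + 4*e2 + 3*e3 - 25*e123


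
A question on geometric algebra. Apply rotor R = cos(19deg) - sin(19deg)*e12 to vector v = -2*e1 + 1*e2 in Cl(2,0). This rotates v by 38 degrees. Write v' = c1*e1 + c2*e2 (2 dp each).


Rotor R = cos(19deg) - sin(19deg)*e12
Rotation angle theta = 2 * 19 = 38 degrees
v' = R*v*~R rotates v by theta.
cos(38deg) = 0.7880, sin(38deg) = 0.6157
v'_1 = -2*cos(38deg) - 1*sin(38deg)
= -2*0.7880 - 1*0.6157
= -2.19
v'_2 = -2*sin(38deg) + 1*cos(38deg)
= -2*0.6157 + 1*0.7880
= -0.44
v' = -2.19*e1 - 0.44*e2


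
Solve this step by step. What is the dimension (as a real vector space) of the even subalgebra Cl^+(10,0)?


Even subalgebra dimension = 2^(n-1)
n = 10 + 0 = 10
2^(10 - 1) = 2^9 = 512
Verification: sum of C(10,k) for even k = 1 + 45 + 210 + 210 + 45 + 1 = 512
Result = 512


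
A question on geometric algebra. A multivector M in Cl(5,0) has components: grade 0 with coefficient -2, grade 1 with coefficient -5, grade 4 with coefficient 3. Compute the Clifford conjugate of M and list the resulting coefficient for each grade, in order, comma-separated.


Clifford conjugate sign for grade k: (-1)^(k(k+1)/2)
Grade 0: (-1)^(0*1/2) = (-1)^0 = 1, coeff -2 -> -2
Grade 1: (-1)^(1*2/2) = (-1)^1 = -1, coeff -5 -> 5
Grade 4: (-1)^(4*5/2) = (-1)^10 = 1, coeff 3 -> 3
Conjugated coefficients: -2, 5, 3


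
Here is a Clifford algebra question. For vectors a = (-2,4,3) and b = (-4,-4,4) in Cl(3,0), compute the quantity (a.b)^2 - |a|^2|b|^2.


a . b = (-2)*(-4) + 4*(-4) + 3*4
= 8 + (-16) + 12 = 4
|a|^2 = (-2)^2 + 4^2 + 3^2 = 29
|b|^2 = (-4)^2 + (-4)^2 + 4^2 = 48
(a.b)^2 = 4^2 = 16
|a|^2 * |b|^2 = 29 * 48 = 1392
Result = 16 - 1392 = -1376


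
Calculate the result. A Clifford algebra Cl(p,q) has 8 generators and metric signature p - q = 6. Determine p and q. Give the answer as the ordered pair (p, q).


We need p + q = 8 and p - q = 6.
Adding: 2p = 8 + 6 = 14, so p = 7.
Then q = 8 - 7 = 1.
(p, q) = (7, 1)


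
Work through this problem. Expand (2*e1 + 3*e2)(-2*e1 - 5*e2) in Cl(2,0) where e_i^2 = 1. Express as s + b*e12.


Expand: (2*e1 + 3*e2)(-2*e1 - 5*e2)
= 2*(-2)*e1e1 + 2*(-5)*e1e2 + 3*(-2)*e2e1 + 3*(-5)*e2e2
Using e1^2 = e2^2 = 1, e2e1 = -e1e2:
Scalar part s = 2*(-2) + 3*(-5) = -4 + (-15) = -19
Bivector part b = 2*(-5) - 3*(-2) = -10 - (-6) = -4
uv = -19 - 4*e12


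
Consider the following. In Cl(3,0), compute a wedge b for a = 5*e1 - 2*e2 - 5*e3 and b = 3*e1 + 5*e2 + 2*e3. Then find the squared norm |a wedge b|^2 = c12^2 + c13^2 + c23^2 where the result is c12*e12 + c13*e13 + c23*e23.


a wedge b = (a1*b2 - a2*b1)*e12 + (a1*b3 - a3*b1)*e13 + (a2*b3 - a3*b2)*e23
e12 coeff: 5*5 - (-2)*3 = 25 - (-6) = 31
e13 coeff: 5*2 - (-5)*3 = 10 - (-15) = 25
e23 coeff: (-2)*2 - (-5)*5 = -4 - (-25) = 21
|a wedge b|^2 = 31^2 + 25^2 + 21^2
= 961 + 625 + 441
= 2027


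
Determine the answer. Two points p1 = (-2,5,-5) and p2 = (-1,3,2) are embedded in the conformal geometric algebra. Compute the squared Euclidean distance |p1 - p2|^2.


p1 - p2 = (-1, 2, -7)
|p1 - p2|^2 = (-1)^2 + 2^2 + (-7)^2
= 1 + 4 + 49
= 54


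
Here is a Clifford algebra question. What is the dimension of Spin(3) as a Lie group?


Spin(n) double-covers SO(n); both have Lie algebra so(n) of dimension n(n-1)/2.
n = 3
n(n-1) = 3 * 2 = 6
dim Spin(3) = 6/2 = 3


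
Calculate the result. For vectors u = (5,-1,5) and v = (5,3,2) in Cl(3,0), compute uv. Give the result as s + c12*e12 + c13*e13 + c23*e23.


In Cl(3,0): e_i^2 = 1, e_ie_j = -e_je_i for i != j.
Scalar part = u . v = 5*5 + (-1)*3 + 5*2
= 25 + (-3) + 10 = 32
e12 coeff = 5*3 - (-1)*5 = 15 - (-5) = 20
e13 coeff = 5*2 - 5*5 = 10 - 25 = -15
e23 coeff = (-1)*2 - 5*3 = -2 - 15 = -17
uv = 32 + 20*e12 - 15*e13 - 17*e23


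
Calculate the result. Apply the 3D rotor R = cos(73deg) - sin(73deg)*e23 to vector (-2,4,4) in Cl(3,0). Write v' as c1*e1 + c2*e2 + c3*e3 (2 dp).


Rotor R = cos(73deg) - sin(73deg)*e23
Rotation angle theta = 2 * 73 = 146 degrees in the e23 plane (e2 -> e3).
The component perpendicular to the plane (e1) is invariant: v'_1 = v1 = -2.00
cos(146deg) = -0.8290, sin(146deg) = 0.5592
v'_2 = v2*cos(theta) - v3*sin(theta) = 4*(-0.8290) - 4*0.5592 = -5.55
v'_3 = v2*sin(theta) + v3*cos(theta) = 4*0.5592 + 4*(-0.8290) = -1.08
v' = -2.00*e1 - 5.55*e2 - 1.08*e3


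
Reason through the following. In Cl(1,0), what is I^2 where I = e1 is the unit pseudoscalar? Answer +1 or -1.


The pseudoscalar I = e1...e_n (product of all n generators) of Cl(p,q) satisfies I^2 = (-1)^(q + n(n-1)/2).
p = 1, q = 0, n = p + q = 1
n(n-1)/2 = 1 * 0 / 2 = 0
Exponent = q + n(n-1)/2 = 0 + 0 = 0
I^2 = (-1)^0 = +1


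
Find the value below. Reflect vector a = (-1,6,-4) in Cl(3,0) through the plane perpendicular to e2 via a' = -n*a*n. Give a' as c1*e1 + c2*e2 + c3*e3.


Reflection formula: a' = -n*a*n, with n = e2 (unit vector, n^2 = 1).
For reflection through hyperplane perp to e2:
The component along e2 flips sign, others stay.
a = (-1, 6, -4)
a' = (-1, -6, -4)
a' = -1*e1 - 6*e2 - 4*e3


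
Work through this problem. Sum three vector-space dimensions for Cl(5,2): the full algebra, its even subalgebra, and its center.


n = 5 + 2 = 7
Total dim = 2^7 = 128
Even subalgebra dim = 2^6 = 64
n is odd, so center dim = 2
Sum = 128 + 64 + 2 = 194


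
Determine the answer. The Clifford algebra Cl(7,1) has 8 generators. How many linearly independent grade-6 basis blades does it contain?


Number of grade-k basis blades in Cl(p,q) with n = p + q is C(n, k).
n = 7 + 1 = 8
C(8, 6) = 8! / (6! * 2!)
= 40320 / (720 * 2)
= 28


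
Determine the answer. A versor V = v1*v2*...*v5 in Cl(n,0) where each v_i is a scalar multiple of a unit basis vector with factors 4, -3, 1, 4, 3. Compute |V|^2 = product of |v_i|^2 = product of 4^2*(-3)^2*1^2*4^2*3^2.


Each vector v_i has |v_i|^2 = s_i^2
Squared scales: 4^2 = 16, (-3)^2 = 9, 1^2 = 1, 4^2 = 16, 3^2 = 9
|V|^2 = 16 * 9 * 1 * 16 * 9
= 20736


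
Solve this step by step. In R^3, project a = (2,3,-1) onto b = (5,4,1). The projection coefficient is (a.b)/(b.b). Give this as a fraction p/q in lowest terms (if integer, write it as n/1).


Projection coefficient = (a . b) / (b . b)
a . b = 2*5 + 3*4 + (-1)*1
= 10 + 12 + (-1) = 21
b . b = 5^2 + 4^2 + 1^2
= 25 + 16 + 1 = 42
Coefficient = 21/42
In lowest terms: 1/2


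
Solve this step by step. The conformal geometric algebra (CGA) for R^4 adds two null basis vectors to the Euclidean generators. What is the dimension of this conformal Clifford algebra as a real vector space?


The conformal model of R^4 uses Cl(5,1): the 4 Euclidean generators plus two extra orthogonal generators e+ (e+^2 = +1) and e- (e-^2 = -1), from which the null vectors e0, einf are built.
Number of generators m = 4 + 2 = 6.
dim Cl(p,q) = 2^m = 2^6 = 64


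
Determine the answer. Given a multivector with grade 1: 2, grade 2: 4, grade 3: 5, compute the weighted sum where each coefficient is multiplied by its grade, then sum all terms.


Grade-weighted sum = sum of grade_k * coefficient_k
1*2 = 2
2*4 = 8
3*5 = 15
Total = 2 + 8 + 15 = 25


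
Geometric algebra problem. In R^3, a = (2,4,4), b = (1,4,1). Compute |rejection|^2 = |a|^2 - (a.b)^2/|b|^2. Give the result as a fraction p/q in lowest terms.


|a|^2 = 2^2 + 4^2 + 4^2 = 36
|b|^2 = 1^2 + 4^2 + 1^2 = 18
a . b = 2*1 + 4*4 + 4*1 = 22
(a.b)^2 = 22^2 = 484
|rej|^2 = 36 - 484/18
= (648 - 484)/18
= 164/18
In lowest terms: 82/9


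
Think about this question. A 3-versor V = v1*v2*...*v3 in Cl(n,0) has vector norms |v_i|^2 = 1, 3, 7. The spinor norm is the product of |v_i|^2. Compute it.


Spinor norm N(V) = |v1|^2 * |v2|^2 * ... * |v3|^2
= 1 * 3 * 7
Running product: 1, 3, 21
N(V) = 21


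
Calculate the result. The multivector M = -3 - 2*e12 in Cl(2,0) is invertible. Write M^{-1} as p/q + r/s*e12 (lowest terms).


M = -3 - 2*e12, where e12^2 = -1.
Since M commutes with its reverse ~M = a - b*e12, M * ~M = a^2 - b^2*e12^2 = a^2 + b^2.
So M^{-1} = ~M / (a^2 + b^2) = (a - b*e12)/(a^2 + b^2).
a^2 + b^2 = 9 + 4 = 13
Scalar part = -3/13 = -3/13
Bivector coeff = 2/13 = 2/13
M^{-1} = -3/13 + 2/13*e12


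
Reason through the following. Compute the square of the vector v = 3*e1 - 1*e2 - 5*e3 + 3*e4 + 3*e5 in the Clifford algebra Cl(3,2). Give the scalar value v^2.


v^2 = sum of c_i^2 * e_i^2
Positive signature terms (e_i^2 = +1): 3^2 + (-1)^2 + (-5)^2 = 35
Negative signature terms (e_j^2 = -1): 3^2 + 3^2 = 18
v^2 = 35 - 18 = 17


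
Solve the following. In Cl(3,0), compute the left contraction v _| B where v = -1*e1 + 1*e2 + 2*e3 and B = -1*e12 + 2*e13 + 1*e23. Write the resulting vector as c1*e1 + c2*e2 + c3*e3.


Left contraction v _| B = <vB>_1 (grade-1 part of the geometric product vB).
Using e1_|e12 = e2, e2_|e12 = -e1, e1_|e13 = e3, e3_|e13 = -e1, e2_|e23 = e3, e3_|e23 = -e2:
e1 coeff: -v2*b12 - v3*b13 = -(1)*(-1) - (2)*(2) = -3
e2 coeff: v1*b12 - v3*b23 = (-1)*(-1) - (2)*(1) = -1
e3 coeff: v1*b13 + v2*b23 = (-1)*(2) + (1)*(1) = -1
v _| B = -3*e1 - 1*e2 - 1*e3


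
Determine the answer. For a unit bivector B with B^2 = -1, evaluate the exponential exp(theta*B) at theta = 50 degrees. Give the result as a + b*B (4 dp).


For a unit bivector B with B^2 = -1, the exponential series gives
e^(theta*B) = cos(theta) + sin(theta)*B (the GA analogue of Euler's formula).
theta = 50 degrees = 0.872665 rad
cos(50 deg) = 0.6428
sin(50 deg) = 0.7660
exp(theta*B) = 0.6428 + 0.7660*B


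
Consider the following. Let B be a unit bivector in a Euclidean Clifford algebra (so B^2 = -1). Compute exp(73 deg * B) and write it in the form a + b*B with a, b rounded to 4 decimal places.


For a unit bivector B with B^2 = -1, the exponential series gives
e^(theta*B) = cos(theta) + sin(theta)*B (the GA analogue of Euler's formula).
theta = 73 degrees = 1.27409 rad
cos(73 deg) = 0.2924
sin(73 deg) = 0.9563
exp(theta*B) = 0.2924 + 0.9563*B


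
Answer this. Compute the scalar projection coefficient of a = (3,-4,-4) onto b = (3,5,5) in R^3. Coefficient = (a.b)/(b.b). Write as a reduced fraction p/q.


Projection coefficient = (a . b) / (b . b)
a . b = 3*3 + (-4)*5 + (-4)*5
= 9 + (-20) + (-20) = -31
b . b = 3^2 + 5^2 + 5^2
= 9 + 25 + 25 = 59
Coefficient = -31/59
In lowest terms: -31/59


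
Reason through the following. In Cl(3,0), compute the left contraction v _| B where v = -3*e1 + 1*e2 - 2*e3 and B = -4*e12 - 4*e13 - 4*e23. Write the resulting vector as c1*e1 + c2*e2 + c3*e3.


Left contraction v _| B = <vB>_1 (grade-1 part of the geometric product vB).
Using e1_|e12 = e2, e2_|e12 = -e1, e1_|e13 = e3, e3_|e13 = -e1, e2_|e23 = e3, e3_|e23 = -e2:
e1 coeff: -v2*b12 - v3*b13 = -(1)*(-4) - (-2)*(-4) = -4
e2 coeff: v1*b12 - v3*b23 = (-3)*(-4) - (-2)*(-4) = 4
e3 coeff: v1*b13 + v2*b23 = (-3)*(-4) + (1)*(-4) = 8
v _| B = -4*e1 + 4*e2 + 8*e3


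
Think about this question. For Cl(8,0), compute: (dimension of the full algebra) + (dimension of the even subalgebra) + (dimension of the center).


n = 8 + 0 = 8
Total dim = 2^8 = 256
Even subalgebra dim = 2^7 = 128
n is even, so center dim = 1
Sum = 256 + 128 + 1 = 385


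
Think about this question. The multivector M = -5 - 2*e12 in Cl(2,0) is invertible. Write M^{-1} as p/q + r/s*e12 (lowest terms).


M = -5 - 2*e12, where e12^2 = -1.
Since M commutes with its reverse ~M = a - b*e12, M * ~M = a^2 - b^2*e12^2 = a^2 + b^2.
So M^{-1} = ~M / (a^2 + b^2) = (a - b*e12)/(a^2 + b^2).
a^2 + b^2 = 25 + 4 = 29
Scalar part = -5/29 = -5/29
Bivector coeff = 2/29 = 2/29
M^{-1} = -5/29 + 2/29*e12


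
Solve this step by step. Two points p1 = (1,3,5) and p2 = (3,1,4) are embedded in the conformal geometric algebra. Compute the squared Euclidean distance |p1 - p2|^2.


p1 - p2 = (-2, 2, 1)
|p1 - p2|^2 = (-2)^2 + 2^2 + 1^2
= 4 + 4 + 1
= 9


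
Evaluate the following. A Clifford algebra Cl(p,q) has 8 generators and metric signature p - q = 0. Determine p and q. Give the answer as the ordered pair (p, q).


We need p + q = 8 and p - q = 0.
Adding: 2p = 8 + 0 = 8, so p = 4.
Then q = 8 - 4 = 4.
(p, q) = (4, 4)


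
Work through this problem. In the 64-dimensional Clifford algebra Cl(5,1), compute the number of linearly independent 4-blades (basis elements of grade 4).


Number of grade-k basis blades in Cl(p,q) with n = p + q is C(n, k).
n = 5 + 1 = 6
C(6, 4) = 6! / (4! * 2!)
= 720 / (24 * 2)
= 15


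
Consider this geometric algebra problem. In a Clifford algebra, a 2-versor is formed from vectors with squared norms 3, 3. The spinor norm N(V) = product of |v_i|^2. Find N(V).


Spinor norm N(V) = |v1|^2 * |v2|^2 * ... * |v2|^2
= 3 * 3
Running product: 3, 9
N(V) = 9


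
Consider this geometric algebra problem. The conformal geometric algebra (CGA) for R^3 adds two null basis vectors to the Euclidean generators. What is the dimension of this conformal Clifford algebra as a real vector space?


The conformal model of R^3 uses Cl(4,1): the 3 Euclidean generators plus two extra orthogonal generators e+ (e+^2 = +1) and e- (e-^2 = -1), from which the null vectors e0, einf are built.
Number of generators m = 3 + 2 = 5.
dim Cl(p,q) = 2^m = 2^5 = 32


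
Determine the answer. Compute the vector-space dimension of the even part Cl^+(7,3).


Even subalgebra dimension = 2^(n-1)
n = 7 + 3 = 10
2^(10 - 1) = 2^9 = 512
Verification: sum of C(10,k) for even k = 1 + 45 + 210 + 210 + 45 + 1 = 512
Result = 512


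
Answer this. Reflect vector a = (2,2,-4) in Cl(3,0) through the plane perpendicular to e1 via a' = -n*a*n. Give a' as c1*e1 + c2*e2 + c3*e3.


Reflection formula: a' = -n*a*n, with n = e1 (unit vector, n^2 = 1).
For reflection through hyperplane perp to e1:
The component along e1 flips sign, others stay.
a = (2, 2, -4)
a' = (-2, 2, -4)
a' = -2*e1 + 2*e2 - 4*e3


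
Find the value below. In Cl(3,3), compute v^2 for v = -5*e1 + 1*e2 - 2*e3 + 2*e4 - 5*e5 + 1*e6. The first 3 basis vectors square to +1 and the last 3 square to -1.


v^2 = sum of c_i^2 * e_i^2
Positive signature terms (e_i^2 = +1): (-5)^2 + 1^2 + (-2)^2 = 30
Negative signature terms (e_j^2 = -1): 2^2 + (-5)^2 + 1^2 = 30
v^2 = 30 - 30 = 0


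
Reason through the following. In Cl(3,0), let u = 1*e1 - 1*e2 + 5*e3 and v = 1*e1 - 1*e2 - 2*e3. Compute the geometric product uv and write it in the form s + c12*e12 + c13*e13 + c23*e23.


In Cl(3,0): e_i^2 = 1, e_ie_j = -e_je_i for i != j.
Scalar part = u . v = 1*1 + (-1)*(-1) + 5*(-2)
= 1 + 1 + (-10) = -8
e12 coeff = 1*(-1) - (-1)*1 = -1 - (-1) = 0
e13 coeff = 1*(-2) - 5*1 = -2 - 5 = -7
e23 coeff = (-1)*(-2) - 5*(-1) = 2 - (-5) = 7
uv = -8 + 0*e12 - 7*e13 + 7*e23


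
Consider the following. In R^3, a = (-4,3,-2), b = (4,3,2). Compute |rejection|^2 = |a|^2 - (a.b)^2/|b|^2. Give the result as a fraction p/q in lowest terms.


|a|^2 = (-4)^2 + 3^2 + (-2)^2 = 29
|b|^2 = 4^2 + 3^2 + 2^2 = 29
a . b = (-4)*4 + 3*3 + (-2)*2 = -11
(a.b)^2 = (-11)^2 = 121
|rej|^2 = 29 - 121/29
= (841 - 121)/29
= 720/29
In lowest terms: 720/29


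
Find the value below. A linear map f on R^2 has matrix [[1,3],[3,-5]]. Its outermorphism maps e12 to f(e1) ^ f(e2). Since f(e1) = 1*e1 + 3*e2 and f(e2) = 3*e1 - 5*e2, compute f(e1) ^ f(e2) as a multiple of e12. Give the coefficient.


The outermorphism of a linear map f sends e1^e2 to f(e1)^f(e2).
f(e1) = 1*e1 + 3*e2
f(e2) = 3*e1 - 5*e2
f(e1) ^ f(e2) = (1*e1 + 3*e2) ^ (3*e1 - 5*e2)
= 1*(-5)*e12 + 3*3*e21
= (-5 - 9)*e12
= -14*e12
Coefficient = -14


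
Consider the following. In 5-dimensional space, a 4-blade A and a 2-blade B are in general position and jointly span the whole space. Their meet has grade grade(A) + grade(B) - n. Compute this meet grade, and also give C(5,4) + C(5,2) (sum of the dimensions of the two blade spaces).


Meet grade = grade(A) + grade(B) - n
= 4 + 2 - 5 = 1
C(5,4) = 5
C(5,2) = 10
dim_A + dim_B = 5 + 10 = 15


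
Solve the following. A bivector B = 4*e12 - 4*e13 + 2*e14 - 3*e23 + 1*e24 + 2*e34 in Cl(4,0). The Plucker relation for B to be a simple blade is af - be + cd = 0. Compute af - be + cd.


Plucker relation: af - be + cd
a*f = 4*2 = 8
b*e = (-4)*1 = -4
c*d = 2*(-3) = -6
af - be + cd = 8 - (-4) + (-6)
= 6


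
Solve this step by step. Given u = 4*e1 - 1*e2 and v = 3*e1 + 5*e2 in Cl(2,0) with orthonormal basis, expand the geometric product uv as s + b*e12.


Expand: (4*e1 - 1*e2)(3*e1 + 5*e2)
= 4*3*e1e1 + 4*5*e1e2 + (-1)*3*e2e1 + (-1)*5*e2e2
Using e1^2 = e2^2 = 1, e2e1 = -e1e2:
Scalar part s = 4*3 + (-1)*5 = 12 + (-5) = 7
Bivector part b = 4*5 - (-1)*3 = 20 - (-3) = 23
uv = 7 + 23*e12


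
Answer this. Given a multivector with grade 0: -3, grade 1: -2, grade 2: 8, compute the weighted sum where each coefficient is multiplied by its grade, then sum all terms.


Grade-weighted sum = sum of grade_k * coefficient_k
0*(-3) = 0
1*(-2) = -2
2*8 = 16
Total = 0 + (-2) + 16 = 14


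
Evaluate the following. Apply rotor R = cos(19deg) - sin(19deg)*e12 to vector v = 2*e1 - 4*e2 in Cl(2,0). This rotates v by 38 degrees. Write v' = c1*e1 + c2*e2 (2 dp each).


Rotor R = cos(19deg) - sin(19deg)*e12
Rotation angle theta = 2 * 19 = 38 degrees
v' = R*v*~R rotates v by theta.
cos(38deg) = 0.7880, sin(38deg) = 0.6157
v'_1 = 2*cos(38deg) - (-4)*sin(38deg)
= 2*0.7880 - (-4)*0.6157
= 4.04
v'_2 = 2*sin(38deg) + (-4)*cos(38deg)
= 2*0.6157 + (-4)*0.7880
= -1.92
v' = 4.04*e1 - 1.92*e2


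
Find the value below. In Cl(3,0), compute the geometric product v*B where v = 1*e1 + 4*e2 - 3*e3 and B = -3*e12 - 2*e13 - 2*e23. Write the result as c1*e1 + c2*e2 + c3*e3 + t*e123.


vB has grade-1 (vector) and grade-3 (trivector) parts: vB = (v _| B) + (v ^ B).
Vector part <vB>_1:
  e1: -v2*b12 - v3*b13 = -(4)*(-3) - (-3)*(-2) = 6
  e2: v1*b12 - v3*b23 = (1)*(-3) - (-3)*(-2) = -9
  e3: v1*b13 + v2*b23 = (1)*(-2) + (4)*(-2) = -10
Trivector part <vB>_3:
  e123: v1*b23 - v2*b13 + v3*b12 = (1)*(-2) - (4)*(-2) + (-3)*(-3) = 15
vB = 6*e1 - 9*e2 - 10*e3 + 15*e123


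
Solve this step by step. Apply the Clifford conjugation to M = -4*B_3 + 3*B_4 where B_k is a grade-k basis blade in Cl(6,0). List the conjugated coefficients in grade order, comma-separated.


Clifford conjugate sign for grade k: (-1)^(k(k+1)/2)
Grade 3: (-1)^(3*4/2) = (-1)^6 = 1, coeff -4 -> -4
Grade 4: (-1)^(4*5/2) = (-1)^10 = 1, coeff 3 -> 3
Conjugated coefficients: -4, 3


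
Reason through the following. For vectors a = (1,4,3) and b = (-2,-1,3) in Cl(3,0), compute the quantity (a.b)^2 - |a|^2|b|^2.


a . b = 1*(-2) + 4*(-1) + 3*3
= -2 + (-4) + 9 = 3
|a|^2 = 1^2 + 4^2 + 3^2 = 26
|b|^2 = (-2)^2 + (-1)^2 + 3^2 = 14
(a.b)^2 = 3^2 = 9
|a|^2 * |b|^2 = 26 * 14 = 364
Result = 9 - 364 = -355


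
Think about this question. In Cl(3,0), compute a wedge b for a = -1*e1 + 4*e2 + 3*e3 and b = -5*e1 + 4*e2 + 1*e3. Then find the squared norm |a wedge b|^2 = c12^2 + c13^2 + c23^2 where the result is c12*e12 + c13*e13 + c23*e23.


a wedge b = (a1*b2 - a2*b1)*e12 + (a1*b3 - a3*b1)*e13 + (a2*b3 - a3*b2)*e23
e12 coeff: (-1)*4 - 4*(-5) = -4 - (-20) = 16
e13 coeff: (-1)*1 - 3*(-5) = -1 - (-15) = 14
e23 coeff: 4*1 - 3*4 = 4 - 12 = -8
|a wedge b|^2 = 16^2 + 14^2 + (-8)^2
= 256 + 196 + 64
= 516


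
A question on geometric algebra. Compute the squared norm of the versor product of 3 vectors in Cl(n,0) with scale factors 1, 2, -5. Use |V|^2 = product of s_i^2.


Each vector v_i has |v_i|^2 = s_i^2
Squared scales: 1^2 = 1, 2^2 = 4, (-5)^2 = 25
|V|^2 = 1 * 4 * 25
= 100


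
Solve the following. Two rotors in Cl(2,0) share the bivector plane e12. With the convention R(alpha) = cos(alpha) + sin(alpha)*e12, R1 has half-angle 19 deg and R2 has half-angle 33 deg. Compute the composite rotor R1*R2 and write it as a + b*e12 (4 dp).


Same-plane rotors commute and their half-angles add:
R1*R2 = cos(a1 + a2) + sin(a1 + a2)*e12.
a1 + a2 = 19 + 33 = 52 deg
cos(52 deg) = 0.6157
sin(52 deg) = 0.7880
R1*R2 = 0.6157 + 0.7880*e12


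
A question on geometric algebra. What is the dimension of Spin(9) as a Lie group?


Spin(n) double-covers SO(n); both have Lie algebra so(n) of dimension n(n-1)/2.
n = 9
n(n-1) = 9 * 8 = 72
dim Spin(9) = 72/2 = 36


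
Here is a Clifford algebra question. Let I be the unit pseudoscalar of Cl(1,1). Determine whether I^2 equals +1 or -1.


The pseudoscalar I = e1...e_n (product of all n generators) of Cl(p,q) satisfies I^2 = (-1)^(q + n(n-1)/2).
p = 1, q = 1, n = p + q = 2
n(n-1)/2 = 2 * 1 / 2 = 1
Exponent = q + n(n-1)/2 = 1 + 1 = 2
I^2 = (-1)^2 = +1


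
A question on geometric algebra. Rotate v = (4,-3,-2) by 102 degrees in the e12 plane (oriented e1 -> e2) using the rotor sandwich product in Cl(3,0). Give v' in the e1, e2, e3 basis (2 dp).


Rotor R = cos(51deg) - sin(51deg)*e12
Rotation angle theta = 2 * 51 = 102 degrees in the e12 plane (e1 -> e2).
The component perpendicular to the plane (e3) is invariant: v'_3 = v3 = -2.00
cos(102deg) = -0.2079, sin(102deg) = 0.9781
v'_1 = v1*cos(theta) - v2*sin(theta) = 4*(-0.2079) - (-3)*0.9781 = 2.10
v'_2 = v1*sin(theta) + v2*cos(theta) = 4*0.9781 + (-3)*(-0.2079) = 4.54
v' = 2.10*e1 + 4.54*e2 - 2.00*e3


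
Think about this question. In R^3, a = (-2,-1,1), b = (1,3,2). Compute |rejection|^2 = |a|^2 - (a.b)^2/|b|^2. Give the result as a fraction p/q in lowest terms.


|a|^2 = (-2)^2 + (-1)^2 + 1^2 = 6
|b|^2 = 1^2 + 3^2 + 2^2 = 14
a . b = (-2)*1 + (-1)*3 + 1*2 = -3
(a.b)^2 = (-3)^2 = 9
|rej|^2 = 6 - 9/14
= (84 - 9)/14
= 75/14
In lowest terms: 75/14


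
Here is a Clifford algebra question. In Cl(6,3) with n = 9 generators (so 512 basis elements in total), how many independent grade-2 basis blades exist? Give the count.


Number of grade-k basis blades in Cl(p,q) with n = p + q is C(n, k).
n = 6 + 3 = 9
C(9, 2) = 9! / (2! * 7!)
= 362880 / (2 * 5040)
= 36


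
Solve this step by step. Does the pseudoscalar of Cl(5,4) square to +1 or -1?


The pseudoscalar I = e1...e_n (product of all n generators) of Cl(p,q) satisfies I^2 = (-1)^(q + n(n-1)/2).
p = 5, q = 4, n = p + q = 9
n(n-1)/2 = 9 * 8 / 2 = 36
Exponent = q + n(n-1)/2 = 4 + 36 = 40
I^2 = (-1)^40 = +1


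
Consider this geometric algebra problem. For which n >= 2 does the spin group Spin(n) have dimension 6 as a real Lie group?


dim Spin(n) = dim so(n) = n(n-1)/2.
Solve n(n-1)/2 = 6, i.e. n^2 - n - 12 = 0.
Discriminant = 1 + 8*6 = 49
n = (1 + sqrt(49))/2 = (1 + 7)/2 = 4


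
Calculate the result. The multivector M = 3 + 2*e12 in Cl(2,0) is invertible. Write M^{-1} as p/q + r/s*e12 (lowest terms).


M = 3 + 2*e12, where e12^2 = -1.
Since M commutes with its reverse ~M = a - b*e12, M * ~M = a^2 - b^2*e12^2 = a^2 + b^2.
So M^{-1} = ~M / (a^2 + b^2) = (a - b*e12)/(a^2 + b^2).
a^2 + b^2 = 9 + 4 = 13
Scalar part = 3/13 = 3/13
Bivector coeff = -2/13 = -2/13
M^{-1} = 3/13 - 2/13*e12


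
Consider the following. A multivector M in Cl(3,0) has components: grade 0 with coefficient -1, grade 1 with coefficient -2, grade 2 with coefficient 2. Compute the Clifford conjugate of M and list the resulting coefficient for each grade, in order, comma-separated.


Clifford conjugate sign for grade k: (-1)^(k(k+1)/2)
Grade 0: (-1)^(0*1/2) = (-1)^0 = 1, coeff -1 -> -1
Grade 1: (-1)^(1*2/2) = (-1)^1 = -1, coeff -2 -> 2
Grade 2: (-1)^(2*3/2) = (-1)^3 = -1, coeff 2 -> -2
Conjugated coefficients: -1, 2, -2


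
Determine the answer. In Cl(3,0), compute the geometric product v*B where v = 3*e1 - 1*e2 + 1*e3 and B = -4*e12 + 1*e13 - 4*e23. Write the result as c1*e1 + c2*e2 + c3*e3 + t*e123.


vB has grade-1 (vector) and grade-3 (trivector) parts: vB = (v _| B) + (v ^ B).
Vector part <vB>_1:
  e1: -v2*b12 - v3*b13 = -(-1)*(-4) - (1)*(1) = -5
  e2: v1*b12 - v3*b23 = (3)*(-4) - (1)*(-4) = -8
  e3: v1*b13 + v2*b23 = (3)*(1) + (-1)*(-4) = 7
Trivector part <vB>_3:
  e123: v1*b23 - v2*b13 + v3*b12 = (3)*(-4) - (-1)*(1) + (1)*(-4) = -15
vB = -5*e1 - 8*e2 + 7*e3 - 15*e123


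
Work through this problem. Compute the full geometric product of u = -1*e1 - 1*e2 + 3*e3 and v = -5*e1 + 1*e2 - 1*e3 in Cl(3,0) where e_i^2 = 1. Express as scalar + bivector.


In Cl(3,0): e_i^2 = 1, e_ie_j = -e_je_i for i != j.
Scalar part = u . v = (-1)*(-5) + (-1)*1 + 3*(-1)
= 5 + (-1) + (-3) = 1
e12 coeff = (-1)*1 - (-1)*(-5) = -1 - 5 = -6
e13 coeff = (-1)*(-1) - 3*(-5) = 1 - (-15) = 16
e23 coeff = (-1)*(-1) - 3*1 = 1 - 3 = -2
uv = 1 - 6*e12 + 16*e13 - 2*e23


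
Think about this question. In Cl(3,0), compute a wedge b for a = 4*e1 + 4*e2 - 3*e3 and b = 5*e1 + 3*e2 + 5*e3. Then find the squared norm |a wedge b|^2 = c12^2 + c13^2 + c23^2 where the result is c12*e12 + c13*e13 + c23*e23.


a wedge b = (a1*b2 - a2*b1)*e12 + (a1*b3 - a3*b1)*e13 + (a2*b3 - a3*b2)*e23
e12 coeff: 4*3 - 4*5 = 12 - 20 = -8
e13 coeff: 4*5 - (-3)*5 = 20 - (-15) = 35
e23 coeff: 4*5 - (-3)*3 = 20 - (-9) = 29
|a wedge b|^2 = (-8)^2 + 35^2 + 29^2
= 64 + 1225 + 841
= 2130


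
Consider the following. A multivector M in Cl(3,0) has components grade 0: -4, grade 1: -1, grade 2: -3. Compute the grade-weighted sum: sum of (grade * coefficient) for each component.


Grade-weighted sum = sum of grade_k * coefficient_k
0*(-4) = 0
1*(-1) = -1
2*(-3) = -6
Total = 0 + (-1) + (-6) = -7


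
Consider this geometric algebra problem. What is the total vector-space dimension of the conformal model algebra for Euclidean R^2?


The conformal model of R^2 uses Cl(3,1): the 2 Euclidean generators plus two extra orthogonal generators e+ (e+^2 = +1) and e- (e-^2 = -1), from which the null vectors e0, einf are built.
Number of generators m = 2 + 2 = 4.
dim Cl(p,q) = 2^m = 2^4 = 16


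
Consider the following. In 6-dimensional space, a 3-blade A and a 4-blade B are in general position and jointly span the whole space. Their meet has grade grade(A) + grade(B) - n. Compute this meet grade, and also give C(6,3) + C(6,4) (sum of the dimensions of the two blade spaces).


Meet grade = grade(A) + grade(B) - n
= 3 + 4 - 6 = 1
C(6,3) = 20
C(6,4) = 15
dim_A + dim_B = 20 + 15 = 35


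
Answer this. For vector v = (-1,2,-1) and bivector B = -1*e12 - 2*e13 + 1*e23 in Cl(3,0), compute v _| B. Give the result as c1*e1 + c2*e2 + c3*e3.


Left contraction v _| B = <vB>_1 (grade-1 part of the geometric product vB).
Using e1_|e12 = e2, e2_|e12 = -e1, e1_|e13 = e3, e3_|e13 = -e1, e2_|e23 = e3, e3_|e23 = -e2:
e1 coeff: -v2*b12 - v3*b13 = -(2)*(-1) - (-1)*(-2) = 0
e2 coeff: v1*b12 - v3*b23 = (-1)*(-1) - (-1)*(1) = 2
e3 coeff: v1*b13 + v2*b23 = (-1)*(-2) + (2)*(1) = 4
v _| B = 0*e1 + 2*e2 + 4*e3


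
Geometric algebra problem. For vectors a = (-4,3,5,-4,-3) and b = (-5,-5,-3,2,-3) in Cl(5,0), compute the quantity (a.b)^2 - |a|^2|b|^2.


a . b = (-4)*(-5) + 3*(-5) + 5*(-3) + (-4)*2 + (-3)*(-3)
= 20 + (-15) + (-15) + (-8) + 9 = -9
|a|^2 = (-4)^2 + 3^2 + 5^2 + (-4)^2 + (-3)^2 = 75
|b|^2 = (-5)^2 + (-5)^2 + (-3)^2 + 2^2 + (-3)^2 = 72
(a.b)^2 = (-9)^2 = 81
|a|^2 * |b|^2 = 75 * 72 = 5400
Result = 81 - 5400 = -5319


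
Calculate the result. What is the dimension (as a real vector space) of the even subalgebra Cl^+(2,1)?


Even subalgebra dimension = 2^(n-1)
n = 2 + 1 = 3
2^(3 - 1) = 2^2 = 4
Verification: sum of C(3,k) for even k = 1 + 3 = 4
Result = 4


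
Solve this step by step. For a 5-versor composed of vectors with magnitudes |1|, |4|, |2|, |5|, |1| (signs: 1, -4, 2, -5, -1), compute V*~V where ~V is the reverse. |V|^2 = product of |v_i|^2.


Each vector v_i has |v_i|^2 = s_i^2
Squared scales: 1^2 = 1, (-4)^2 = 16, 2^2 = 4, (-5)^2 = 25, (-1)^2 = 1
|V|^2 = 1 * 16 * 4 * 25 * 1
= 1600


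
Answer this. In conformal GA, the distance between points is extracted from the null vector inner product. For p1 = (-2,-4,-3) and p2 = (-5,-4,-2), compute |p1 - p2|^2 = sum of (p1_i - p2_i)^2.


p1 - p2 = (3, 0, -1)
|p1 - p2|^2 = 3^2 + 0^2 + (-1)^2
= 9 + 0 + 1
= 10


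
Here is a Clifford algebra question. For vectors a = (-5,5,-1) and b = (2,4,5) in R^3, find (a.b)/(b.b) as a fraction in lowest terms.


Projection coefficient = (a . b) / (b . b)
a . b = (-5)*2 + 5*4 + (-1)*5
= -10 + 20 + (-5) = 5
b . b = 2^2 + 4^2 + 5^2
= 4 + 16 + 25 = 45
Coefficient = 5/45
In lowest terms: 1/9


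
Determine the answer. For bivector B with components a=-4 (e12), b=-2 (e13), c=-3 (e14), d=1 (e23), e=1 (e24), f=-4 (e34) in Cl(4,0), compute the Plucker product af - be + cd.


Plucker relation: af - be + cd
a*f = (-4)*(-4) = 16
b*e = (-2)*1 = -2
c*d = (-3)*1 = -3
af - be + cd = 16 - (-2) + (-3)
= 15


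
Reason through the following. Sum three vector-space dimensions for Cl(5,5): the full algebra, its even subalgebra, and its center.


n = 5 + 5 = 10
Total dim = 2^10 = 1024
Even subalgebra dim = 2^9 = 512
n is even, so center dim = 1
Sum = 1024 + 512 + 1 = 1537


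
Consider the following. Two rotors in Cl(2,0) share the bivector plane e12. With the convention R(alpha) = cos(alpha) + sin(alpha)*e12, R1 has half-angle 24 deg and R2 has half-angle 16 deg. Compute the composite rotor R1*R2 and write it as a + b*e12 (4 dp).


Same-plane rotors commute and their half-angles add:
R1*R2 = cos(a1 + a2) + sin(a1 + a2)*e12.
a1 + a2 = 24 + 16 = 40 deg
cos(40 deg) = 0.7660
sin(40 deg) = 0.6428
R1*R2 = 0.7660 + 0.6428*e12


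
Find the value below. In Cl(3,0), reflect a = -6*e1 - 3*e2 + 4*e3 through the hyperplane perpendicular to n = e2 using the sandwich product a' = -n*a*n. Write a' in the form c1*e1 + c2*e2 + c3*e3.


Reflection formula: a' = -n*a*n, with n = e2 (unit vector, n^2 = 1).
For reflection through hyperplane perp to e2:
The component along e2 flips sign, others stay.
a = (-6, -3, 4)
a' = (-6, 3, 4)
a' = -6*e1 + 3*e2 + 4*e3


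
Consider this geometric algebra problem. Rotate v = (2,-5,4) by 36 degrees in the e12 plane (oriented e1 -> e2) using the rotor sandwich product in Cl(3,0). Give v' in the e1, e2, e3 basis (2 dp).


Rotor R = cos(18deg) - sin(18deg)*e12
Rotation angle theta = 2 * 18 = 36 degrees in the e12 plane (e1 -> e2).
The component perpendicular to the plane (e3) is invariant: v'_3 = v3 = 4.00
cos(36deg) = 0.8090, sin(36deg) = 0.5878
v'_1 = v1*cos(theta) - v2*sin(theta) = 2*0.8090 - (-5)*0.5878 = 4.56
v'_2 = v1*sin(theta) + v2*cos(theta) = 2*0.5878 + (-5)*0.8090 = -2.87
v' = 4.56*e1 - 2.87*e2 + 4.00*e3


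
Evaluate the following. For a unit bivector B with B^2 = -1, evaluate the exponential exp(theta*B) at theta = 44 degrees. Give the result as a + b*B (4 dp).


For a unit bivector B with B^2 = -1, the exponential series gives
e^(theta*B) = cos(theta) + sin(theta)*B (the GA analogue of Euler's formula).
theta = 44 degrees = 0.767945 rad
cos(44 deg) = 0.7193
sin(44 deg) = 0.6947
exp(theta*B) = 0.7193 + 0.6947*B
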